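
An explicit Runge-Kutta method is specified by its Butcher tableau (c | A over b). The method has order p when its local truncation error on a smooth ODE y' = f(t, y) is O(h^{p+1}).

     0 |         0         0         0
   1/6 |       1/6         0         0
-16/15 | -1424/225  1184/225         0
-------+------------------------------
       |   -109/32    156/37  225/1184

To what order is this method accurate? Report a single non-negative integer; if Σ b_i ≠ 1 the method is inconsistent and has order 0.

b = (-109/32, 156/37, 225/1184)
c = (0, 1/6, -16/15)
Ac = (0, 0, 592/675)
Σ b_i: (-109/32)·1 + 156/37·1 + 225/1184·1 = 1 ✓
b·c: 156/37·1/6 + 225/1184·(-16/15) = 1/2 ✓
b·c²: 156/37·1/36 + 225/1184·256/225 = 1/3 ✓
b·Ac: 225/1184·592/675 = 1/6 ✓; 3 stages ⇒ order 3.

3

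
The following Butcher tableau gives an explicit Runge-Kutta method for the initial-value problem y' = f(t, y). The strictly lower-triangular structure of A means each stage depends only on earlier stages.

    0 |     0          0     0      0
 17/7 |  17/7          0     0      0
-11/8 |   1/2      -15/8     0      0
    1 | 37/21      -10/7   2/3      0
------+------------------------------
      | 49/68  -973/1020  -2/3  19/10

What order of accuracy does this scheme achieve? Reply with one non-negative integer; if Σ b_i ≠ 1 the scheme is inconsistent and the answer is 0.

b = (49/68, -973/1020, -2/3, 19/10)
c = (0, 17/7, -11/8, 1)
Ac = (0, 0, -255/56, -2579/588)
Σ b_i: 49/68·1 + (-973/1020)·1 + (-2/3)·1 + 19/10·1 = 1 ✓
b·c: (-973/1020)·17/7 + (-2/3)·(-11/8) + 19/10·1 = 1/2 ✓
b·c²: (-973/1020)·289/49 + (-2/3)·121/64 + 19/10·1 = -1117/224 ≠ 1/3 ⇒ order 2.
b·Ac: (-2/3)·(-255/56) + 19/10·(-2579/588) = -31151/5880 ≠ 1/6

2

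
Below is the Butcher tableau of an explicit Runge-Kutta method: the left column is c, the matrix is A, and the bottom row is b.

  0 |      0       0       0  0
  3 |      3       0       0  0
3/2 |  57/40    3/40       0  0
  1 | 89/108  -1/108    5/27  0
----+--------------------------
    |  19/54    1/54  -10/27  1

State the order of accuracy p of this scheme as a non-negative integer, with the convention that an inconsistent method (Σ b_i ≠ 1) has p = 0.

4

b = (19/54, 1/54, -10/27, 1)
c = (0, 3, 3/2, 1)
Ac = (0, 0, 9/40, 1/4)
Σ b_i: 19/54·1 + 1/54·1 + (-10/27)·1 + 1·1 = 1 ✓
b·c: 1/54·3 + (-10/27)·3/2 + 1·1 = 1/2 ✓
b·c²: 1/54·9 + (-10/27)·9/4 + 1·1 = 1/3 ✓
b·Ac: (-10/27)·9/40 + 1·1/4 = 1/6 ✓
b·c³: 1/54·27 + (-10/27)·27/8 + 1·1 = 1/4 ✓
b·(c∘Ac): (-10/27)·27/80 + 1·1/4 = 1/8 ✓
b·Ac²: (-10/27)·27/40 + 1·1/3 = 1/12 ✓
b·A²c: 1·1/24 = 1/24 ✓; 4 stages ⇒ order 4.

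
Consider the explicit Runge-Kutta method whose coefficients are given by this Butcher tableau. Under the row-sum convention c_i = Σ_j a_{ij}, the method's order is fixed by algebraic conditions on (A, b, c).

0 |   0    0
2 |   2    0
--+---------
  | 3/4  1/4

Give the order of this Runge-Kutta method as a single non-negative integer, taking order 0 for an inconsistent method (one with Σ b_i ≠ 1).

b = (3/4, 1/4)
c = (0, 2)
Σ b_i: 3/4·1 + 1/4·1 = 1 ✓
b·c: 1/4·2 = 1/2 ✓; 2 stages ⇒ order 2.

2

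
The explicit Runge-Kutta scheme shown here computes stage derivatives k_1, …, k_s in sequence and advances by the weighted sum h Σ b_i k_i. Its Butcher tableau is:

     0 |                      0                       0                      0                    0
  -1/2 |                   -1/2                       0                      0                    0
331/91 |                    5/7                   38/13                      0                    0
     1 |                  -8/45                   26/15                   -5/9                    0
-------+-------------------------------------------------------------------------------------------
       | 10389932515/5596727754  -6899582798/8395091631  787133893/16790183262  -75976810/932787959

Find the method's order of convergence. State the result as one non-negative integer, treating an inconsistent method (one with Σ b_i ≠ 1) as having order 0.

3

b = (10389932515/5596727754, -6899582798/8395091631, 787133893/16790183262, -75976810/932787959)
c = (0, -1/2, 331/91, 1)
Ac = (0, 0, -19/13, -11824/4095)
Σ b_i: 10389932515/5596727754·1 + (-6899582798/8395091631)·1 + 787133893/16790183262·1 + (-75976810/932787959)·1 = 1 ✓
b·c: (-6899582798/8395091631)·(-1/2) + 787133893/16790183262·331/91 + (-75976810/932787959)·1 = 1/2 ✓
b·c²: (-6899582798/8395091631)·1/4 + 787133893/16790183262·109561/8281 + (-75976810/932787959)·1 = 1/3 ✓
b·Ac: 787133893/16790183262·(-19/13) + (-75976810/932787959)·(-11824/4095) = 1/6 ✓
b·c³: (-6899582798/8395091631)·(-1/8) + 787133893/16790183262·36264691/753571 + (-75976810/932787959)·1 = 331388873095/145514921604 ≠ 1/4 ⇒ order 3.
b·(c∘Ac): 787133893/16790183262·(-6289/1183) + (-75976810/932787959)·(-11824/4095) = -26191987/1865575918 ≠ 1/8
b·Ac²: 787133893/16790183262·19/26 + (-75976810/932787959)·(-5155091/745290) = 202922624277/339534817076 ≠ 1/12
b·A²c: (-75976810/932787959)·95/117 = -555215150/8395091631 ≠ 1/24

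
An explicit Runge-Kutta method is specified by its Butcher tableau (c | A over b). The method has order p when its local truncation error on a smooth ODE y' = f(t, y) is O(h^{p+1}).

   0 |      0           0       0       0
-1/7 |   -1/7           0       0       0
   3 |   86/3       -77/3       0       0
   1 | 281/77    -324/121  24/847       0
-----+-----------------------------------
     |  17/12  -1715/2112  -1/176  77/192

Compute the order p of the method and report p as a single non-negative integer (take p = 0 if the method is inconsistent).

4

b = (17/12, -1715/2112, -1/176, 77/192)
c = (0, -1/7, 3, 1)
Ac = (0, 0, 11/3, 36/77)
Σ b_i: 17/12·1 + (-1715/2112)·1 + (-1/176)·1 + 77/192·1 = 1 ✓
b·c: (-1715/2112)·(-1/7) + (-1/176)·3 + 77/192·1 = 1/2 ✓
b·c²: (-1715/2112)·1/49 + (-1/176)·9 + 77/192·1 = 1/3 ✓
b·Ac: (-1/176)·11/3 + 77/192·36/77 = 1/6 ✓
b·c³: (-1715/2112)·(-1/343) + (-1/176)·27 + 77/192·1 = 1/4 ✓
b·(c∘Ac): (-1/176)·11 + 77/192·36/77 = 1/8 ✓
b·Ac²: (-1/176)·(-11/21) + 77/192·108/539 = 1/12 ✓
b·A²c: 77/192·8/77 = 1/24 ✓; 4 stages ⇒ order 4.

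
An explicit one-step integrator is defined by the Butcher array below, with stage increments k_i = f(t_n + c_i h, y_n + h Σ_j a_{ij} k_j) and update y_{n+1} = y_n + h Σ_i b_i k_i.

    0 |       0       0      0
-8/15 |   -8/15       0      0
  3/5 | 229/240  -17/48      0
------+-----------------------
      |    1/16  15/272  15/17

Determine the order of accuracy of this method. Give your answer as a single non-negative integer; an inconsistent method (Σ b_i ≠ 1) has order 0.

3

b = (1/16, 15/272, 15/17)
c = (0, -8/15, 3/5)
Ac = (0, 0, 17/90)
Σ b_i: 1/16·1 + 15/272·1 + 15/17·1 = 1 ✓
b·c: 15/272·(-8/15) + 15/17·3/5 = 1/2 ✓
b·c²: 15/272·64/225 + 15/17·9/25 = 1/3 ✓
b·Ac: 15/17·17/90 = 1/6 ✓; 3 stages ⇒ order 3.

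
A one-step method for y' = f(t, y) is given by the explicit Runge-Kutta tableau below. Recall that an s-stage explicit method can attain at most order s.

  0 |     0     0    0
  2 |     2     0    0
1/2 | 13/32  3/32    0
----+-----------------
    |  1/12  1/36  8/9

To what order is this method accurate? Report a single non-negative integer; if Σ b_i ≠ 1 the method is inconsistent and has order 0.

b = (1/12, 1/36, 8/9)
c = (0, 2, 1/2)
Ac = (0, 0, 3/16)
Σ b_i: 1/12·1 + 1/36·1 + 8/9·1 = 1 ✓
b·c: 1/36·2 + 8/9·1/2 = 1/2 ✓
b·c²: 1/36·4 + 8/9·1/4 = 1/3 ✓
b·Ac: 8/9·3/16 = 1/6 ✓; 3 stages ⇒ order 3.

3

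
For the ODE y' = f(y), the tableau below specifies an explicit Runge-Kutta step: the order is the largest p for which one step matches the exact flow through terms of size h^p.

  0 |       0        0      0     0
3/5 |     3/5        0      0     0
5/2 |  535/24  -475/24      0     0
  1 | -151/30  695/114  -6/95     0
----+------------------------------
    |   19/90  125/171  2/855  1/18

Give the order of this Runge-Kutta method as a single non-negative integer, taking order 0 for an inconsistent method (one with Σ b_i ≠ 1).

b = (19/90, 125/171, 2/855, 1/18)
c = (0, 3/5, 5/2, 1)
Ac = (0, 0, -95/8, 7/2)
Σ b_i: 19/90·1 + 125/171·1 + 2/855·1 + 1/18·1 = 1 ✓
b·c: 125/171·3/5 + 2/855·5/2 + 1/18·1 = 1/2 ✓
b·c²: 125/171·9/25 + 2/855·25/4 + 1/18·1 = 1/3 ✓
b·Ac: 2/855·(-95/8) + 1/18·7/2 = 1/6 ✓
b·c³: 125/171·27/125 + 2/855·125/8 + 1/18·1 = 1/4 ✓
b·(c∘Ac): 2/855·(-475/16) + 1/18·7/2 = 1/8 ✓
b·Ac²: 2/855·(-57/8) + 1/18·9/5 = 1/12 ✓
b·A²c: 1/18·3/4 = 1/24 ✓; 4 stages ⇒ order 4.

4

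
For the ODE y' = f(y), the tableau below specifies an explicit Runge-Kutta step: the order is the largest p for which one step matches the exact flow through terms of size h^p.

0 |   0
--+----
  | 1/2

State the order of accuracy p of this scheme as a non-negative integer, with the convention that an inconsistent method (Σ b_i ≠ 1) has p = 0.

b = (1/2)
c = (0)
Σ b_i: 1/2·1 = 1/2 ≠ 1 ⇒ order 0.

0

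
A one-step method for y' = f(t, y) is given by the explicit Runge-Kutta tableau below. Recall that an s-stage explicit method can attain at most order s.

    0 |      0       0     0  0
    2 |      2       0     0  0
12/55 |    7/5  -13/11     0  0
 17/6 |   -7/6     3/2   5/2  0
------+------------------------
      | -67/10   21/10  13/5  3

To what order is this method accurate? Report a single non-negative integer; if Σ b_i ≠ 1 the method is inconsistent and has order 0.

b = (-67/10, 21/10, 13/5, 3)
c = (0, 2, 12/55, 17/6)
Ac = (0, 0, -26/11, 39/11)
Σ b_i: (-67/10)·1 + 21/10·1 + 13/5·1 + 3·1 = 1 ✓
b·c: 21/10·2 + 13/5·12/55 + 3·17/6 = 7297/550 ≠ 1/2 ⇒ order 1.

1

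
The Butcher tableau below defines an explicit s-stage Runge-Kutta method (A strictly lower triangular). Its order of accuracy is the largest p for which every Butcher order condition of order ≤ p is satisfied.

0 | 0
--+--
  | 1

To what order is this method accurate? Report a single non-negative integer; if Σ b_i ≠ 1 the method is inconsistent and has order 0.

1

b = (1)
c = (0)
Σ b_i: 1·1 = 1 ✓; 1 stage ⇒ order 1.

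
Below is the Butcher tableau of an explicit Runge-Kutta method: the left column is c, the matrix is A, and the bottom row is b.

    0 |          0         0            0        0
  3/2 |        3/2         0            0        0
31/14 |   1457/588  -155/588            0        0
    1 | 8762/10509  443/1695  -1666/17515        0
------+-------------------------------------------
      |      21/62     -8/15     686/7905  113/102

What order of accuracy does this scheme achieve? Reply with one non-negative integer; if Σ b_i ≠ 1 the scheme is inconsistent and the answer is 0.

b = (21/62, -8/15, 686/7905, 113/102)
c = (0, 3/2, 31/14, 1)
Ac = (0, 0, -155/392, 41/226)
Σ b_i: 21/62·1 + (-8/15)·1 + 686/7905·1 + 113/102·1 = 1 ✓
b·c: (-8/15)·3/2 + 686/7905·31/14 + 113/102·1 = 1/2 ✓
b·c²: (-8/15)·9/4 + 686/7905·961/196 + 113/102·1 = 1/3 ✓
b·Ac: 686/7905·(-155/392) + 113/102·41/226 = 1/6 ✓
b·c³: (-8/15)·27/8 + 686/7905·29791/2744 + 113/102·1 = 1/4 ✓
b·(c∘Ac): 686/7905·(-4805/5488) + 113/102·41/226 = 1/8 ✓
b·Ac²: 686/7905·(-465/784) + 113/102·55/452 = 1/12 ✓
b·A²c: 113/102·17/452 = 1/24 ✓; 4 stages ⇒ order 4.

4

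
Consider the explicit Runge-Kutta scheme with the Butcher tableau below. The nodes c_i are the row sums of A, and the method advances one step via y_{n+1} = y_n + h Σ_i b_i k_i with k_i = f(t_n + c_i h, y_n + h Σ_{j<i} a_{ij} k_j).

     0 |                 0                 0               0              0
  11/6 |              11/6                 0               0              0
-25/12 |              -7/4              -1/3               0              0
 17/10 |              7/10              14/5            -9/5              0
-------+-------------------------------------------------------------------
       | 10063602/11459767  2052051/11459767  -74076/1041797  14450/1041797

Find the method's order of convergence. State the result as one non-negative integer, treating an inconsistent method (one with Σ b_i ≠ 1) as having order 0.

3

b = (10063602/11459767, 2052051/11459767, -74076/1041797, 14450/1041797)
c = (0, 11/6, -25/12, 17/10)
Ac = (0, 0, -11/18, 533/60)
Σ b_i: 10063602/11459767·1 + 2052051/11459767·1 + (-74076/1041797)·1 + 14450/1041797·1 = 1 ✓
b·c: 2052051/11459767·11/6 + (-74076/1041797)·(-25/12) + 14450/1041797·17/10 = 1/2 ✓
b·c²: 2052051/11459767·121/36 + (-74076/1041797)·625/144 + 14450/1041797·289/100 = 1/3 ✓
b·Ac: (-74076/1041797)·(-11/18) + 14450/1041797·533/60 = 1/6 ✓
b·c³: 2052051/11459767·1331/216 + (-74076/1041797)·(-15625/1728) + 14450/1041797·4913/1000 = 151226783/83343760 ≠ 1/4 ⇒ order 3.
b·(c∘Ac): (-74076/1041797)·275/216 + 14450/1041797·9061/600 = 4460737/37504692 ≠ 1/8
b·Ac²: (-74076/1041797)·(-121/108) + 14450/1041797·1151/720 = 7638659/75009384 ≠ 1/12
b·A²c: 14450/1041797·11/10 = 15895/1041797 ≠ 1/24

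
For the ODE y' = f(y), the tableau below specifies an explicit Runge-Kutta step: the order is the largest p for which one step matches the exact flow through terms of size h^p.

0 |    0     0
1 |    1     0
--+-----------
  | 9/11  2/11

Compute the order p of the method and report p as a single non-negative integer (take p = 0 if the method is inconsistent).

1

b = (9/11, 2/11)
c = (0, 1)
Σ b_i: 9/11·1 + 2/11·1 = 1 ✓
b·c: 2/11·1 = 2/11 ≠ 1/2 ⇒ order 1.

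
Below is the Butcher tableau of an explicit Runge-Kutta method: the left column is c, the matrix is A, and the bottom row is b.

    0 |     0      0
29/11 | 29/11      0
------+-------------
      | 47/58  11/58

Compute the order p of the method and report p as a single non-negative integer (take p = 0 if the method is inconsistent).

2

b = (47/58, 11/58)
c = (0, 29/11)
Σ b_i: 47/58·1 + 11/58·1 = 1 ✓
b·c: 11/58·29/11 = 1/2 ✓; 2 stages ⇒ order 2.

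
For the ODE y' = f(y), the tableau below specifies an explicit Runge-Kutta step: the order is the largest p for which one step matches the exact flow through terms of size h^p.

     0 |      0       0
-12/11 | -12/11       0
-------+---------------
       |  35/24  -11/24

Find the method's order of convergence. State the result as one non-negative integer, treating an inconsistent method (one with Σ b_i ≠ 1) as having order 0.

b = (35/24, -11/24)
c = (0, -12/11)
Σ b_i: 35/24·1 + (-11/24)·1 = 1 ✓
b·c: (-11/24)·(-12/11) = 1/2 ✓; 2 stages ⇒ order 2.

2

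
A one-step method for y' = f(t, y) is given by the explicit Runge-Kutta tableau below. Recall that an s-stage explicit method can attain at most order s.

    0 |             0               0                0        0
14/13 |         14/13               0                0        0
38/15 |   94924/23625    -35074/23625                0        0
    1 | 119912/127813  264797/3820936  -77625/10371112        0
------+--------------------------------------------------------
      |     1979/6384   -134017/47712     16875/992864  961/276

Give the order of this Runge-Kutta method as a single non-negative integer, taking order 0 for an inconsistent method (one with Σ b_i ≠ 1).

b = (1979/6384, -134017/47712, 16875/992864, 961/276)
c = (0, 14/13, 38/15, 1)
Ac = (0, 0, -5396/3375, 107/1922)
Σ b_i: 1979/6384·1 + (-134017/47712)·1 + 16875/992864·1 + 961/276·1 = 1 ✓
b·c: (-134017/47712)·14/13 + 16875/992864·38/15 + 961/276·1 = 1/2 ✓
b·c²: (-134017/47712)·196/169 + 16875/992864·1444/225 + 961/276·1 = 1/3 ✓
b·Ac: 16875/992864·(-5396/3375) + 961/276·107/1922 = 1/6 ✓
b·c³: (-134017/47712)·2744/2197 + 16875/992864·54872/3375 + 961/276·1 = 1/4 ✓
b·(c∘Ac): 16875/992864·(-205048/50625) + 961/276·107/1922 = 1/8 ✓
b·Ac²: 16875/992864·(-75544/43875) + 961/276·404/12493 = 1/12 ✓
b·A²c: 961/276·23/1922 = 1/24 ✓; 4 stages ⇒ order 4.

4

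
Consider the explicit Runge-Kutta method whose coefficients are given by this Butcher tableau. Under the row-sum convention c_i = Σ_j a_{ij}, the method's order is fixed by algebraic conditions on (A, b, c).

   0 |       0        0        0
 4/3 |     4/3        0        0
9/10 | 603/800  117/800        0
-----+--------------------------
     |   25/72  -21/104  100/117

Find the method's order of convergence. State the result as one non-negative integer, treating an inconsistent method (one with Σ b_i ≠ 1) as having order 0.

b = (25/72, -21/104, 100/117)
c = (0, 4/3, 9/10)
Ac = (0, 0, 39/200)
Σ b_i: 25/72·1 + (-21/104)·1 + 100/117·1 = 1 ✓
b·c: (-21/104)·4/3 + 100/117·9/10 = 1/2 ✓
b·c²: (-21/104)·16/9 + 100/117·81/100 = 1/3 ✓
b·Ac: 100/117·39/200 = 1/6 ✓; 3 stages ⇒ order 3.

3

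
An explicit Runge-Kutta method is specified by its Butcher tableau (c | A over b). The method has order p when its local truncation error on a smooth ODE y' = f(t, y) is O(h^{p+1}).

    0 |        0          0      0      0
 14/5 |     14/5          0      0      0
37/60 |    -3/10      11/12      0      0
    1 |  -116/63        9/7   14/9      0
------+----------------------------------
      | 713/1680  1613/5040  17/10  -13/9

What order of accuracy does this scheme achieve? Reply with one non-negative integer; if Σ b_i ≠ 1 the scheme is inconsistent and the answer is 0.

b = (713/1680, 1613/5040, 17/10, -13/9)
c = (0, 14/5, 37/60, 1)
Ac = (0, 0, 77/30, 1231/270)
Σ b_i: 713/1680·1 + 1613/5040·1 + 17/10·1 + (-13/9)·1 = 1 ✓
b·c: 1613/5040·14/5 + 17/10·37/60 + (-13/9)·1 = 1/2 ✓
b·c²: 1613/5040·196/25 + 17/10·1369/3600 + (-13/9)·1 = 61601/36000 ≠ 1/3 ⇒ order 2.
b·Ac: 17/10·77/30 + (-13/9)·1231/270 = -54001/24300 ≠ 1/6

2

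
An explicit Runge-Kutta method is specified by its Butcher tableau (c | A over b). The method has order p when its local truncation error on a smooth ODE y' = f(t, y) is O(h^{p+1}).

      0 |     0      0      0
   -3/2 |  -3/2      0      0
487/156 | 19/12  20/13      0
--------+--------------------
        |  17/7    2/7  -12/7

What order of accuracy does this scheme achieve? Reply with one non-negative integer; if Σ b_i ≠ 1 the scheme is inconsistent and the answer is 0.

1

b = (17/7, 2/7, -12/7)
c = (0, -3/2, 487/156)
Ac = (0, 0, -30/13)
Σ b_i: 17/7·1 + 2/7·1 + (-12/7)·1 = 1 ✓
b·c: 2/7·(-3/2) + (-12/7)·487/156 = -526/91 ≠ 1/2 ⇒ order 1.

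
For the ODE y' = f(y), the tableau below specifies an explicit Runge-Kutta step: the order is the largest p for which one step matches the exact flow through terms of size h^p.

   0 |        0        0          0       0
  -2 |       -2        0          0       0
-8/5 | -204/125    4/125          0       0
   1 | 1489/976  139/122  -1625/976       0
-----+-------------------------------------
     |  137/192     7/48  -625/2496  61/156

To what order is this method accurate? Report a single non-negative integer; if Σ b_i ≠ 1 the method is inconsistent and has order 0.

b = (137/192, 7/48, -625/2496, 61/156)
c = (0, -2, -8/5, 1)
Ac = (0, 0, -8/125, 47/122)
Σ b_i: 137/192·1 + 7/48·1 + (-625/2496)·1 + 61/156·1 = 1 ✓
b·c: 7/48·(-2) + (-625/2496)·(-8/5) + 61/156·1 = 1/2 ✓
b·c²: 7/48·4 + (-625/2496)·64/25 + 61/156·1 = 1/3 ✓
b·Ac: (-625/2496)·(-8/125) + 61/156·47/122 = 1/6 ✓
b·c³: 7/48·(-8) + (-625/2496)·(-512/125) + 61/156·1 = 1/4 ✓
b·(c∘Ac): (-625/2496)·64/625 + 61/156·47/122 = 1/8 ✓
b·Ac²: (-625/2496)·16/125 + 61/156·18/61 = 1/12 ✓
b·A²c: 61/156·13/122 = 1/24 ✓; 4 stages ⇒ order 4.

4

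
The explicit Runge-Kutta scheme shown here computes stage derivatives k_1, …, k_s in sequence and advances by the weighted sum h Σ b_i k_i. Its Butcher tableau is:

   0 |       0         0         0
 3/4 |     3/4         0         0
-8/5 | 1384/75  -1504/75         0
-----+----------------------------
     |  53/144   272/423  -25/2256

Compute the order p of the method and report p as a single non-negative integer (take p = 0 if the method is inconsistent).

b = (53/144, 272/423, -25/2256)
c = (0, 3/4, -8/5)
Ac = (0, 0, -376/25)
Σ b_i: 53/144·1 + 272/423·1 + (-25/2256)·1 = 1 ✓
b·c: 272/423·3/4 + (-25/2256)·(-8/5) = 1/2 ✓
b·c²: 272/423·9/16 + (-25/2256)·64/25 = 1/3 ✓
b·Ac: (-25/2256)·(-376/25) = 1/6 ✓; 3 stages ⇒ order 3.

3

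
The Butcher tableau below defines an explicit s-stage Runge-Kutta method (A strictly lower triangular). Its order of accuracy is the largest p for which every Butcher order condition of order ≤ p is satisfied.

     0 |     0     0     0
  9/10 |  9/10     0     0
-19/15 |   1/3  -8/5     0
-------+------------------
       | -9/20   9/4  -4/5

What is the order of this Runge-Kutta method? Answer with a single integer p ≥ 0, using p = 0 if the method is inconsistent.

1

b = (-9/20, 9/4, -4/5)
c = (0, 9/10, -19/15)
Ac = (0, 0, -36/25)
Σ b_i: (-9/20)·1 + 9/4·1 + (-4/5)·1 = 1 ✓
b·c: 9/4·9/10 + (-4/5)·(-19/15) = 1823/600 ≠ 1/2 ⇒ order 1.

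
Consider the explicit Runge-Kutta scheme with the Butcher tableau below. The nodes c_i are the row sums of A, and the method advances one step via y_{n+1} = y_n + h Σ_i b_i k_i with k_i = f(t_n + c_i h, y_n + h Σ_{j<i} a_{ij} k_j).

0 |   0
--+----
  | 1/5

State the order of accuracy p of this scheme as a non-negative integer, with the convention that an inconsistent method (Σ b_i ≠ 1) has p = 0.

b = (1/5)
c = (0)
Σ b_i: 1/5·1 = 1/5 ≠ 1 ⇒ order 0.

0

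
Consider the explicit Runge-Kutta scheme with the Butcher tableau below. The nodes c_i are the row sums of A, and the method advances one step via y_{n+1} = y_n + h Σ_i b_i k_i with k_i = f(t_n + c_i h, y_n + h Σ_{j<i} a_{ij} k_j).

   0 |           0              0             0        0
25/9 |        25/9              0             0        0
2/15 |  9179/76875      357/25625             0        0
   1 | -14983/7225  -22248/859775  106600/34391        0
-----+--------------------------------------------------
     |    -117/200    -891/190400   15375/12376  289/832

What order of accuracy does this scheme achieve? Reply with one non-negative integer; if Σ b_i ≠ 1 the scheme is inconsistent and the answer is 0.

4

b = (-117/200, -891/190400, 15375/12376, 289/832)
c = (0, 25/9, 2/15, 1)
Ac = (0, 0, 119/3075, 296/867)
Σ b_i: (-117/200)·1 + (-891/190400)·1 + 15375/12376·1 + 289/832·1 = 1 ✓
b·c: (-891/190400)·25/9 + 15375/12376·2/15 + 289/832·1 = 1/2 ✓
b·c²: (-891/190400)·625/81 + 15375/12376·4/225 + 289/832·1 = 1/3 ✓
b·Ac: 15375/12376·119/3075 + 289/832·296/867 = 1/6 ✓
b·c³: (-891/190400)·15625/729 + 15375/12376·8/3375 + 289/832·1 = 1/4 ✓
b·(c∘Ac): 15375/12376·238/46125 + 289/832·296/867 = 1/8 ✓
b·Ac²: 15375/12376·119/1107 + 289/832·(-376/2601) = 1/12 ✓
b·A²c: 289/832·104/867 = 1/24 ✓; 4 stages ⇒ order 4.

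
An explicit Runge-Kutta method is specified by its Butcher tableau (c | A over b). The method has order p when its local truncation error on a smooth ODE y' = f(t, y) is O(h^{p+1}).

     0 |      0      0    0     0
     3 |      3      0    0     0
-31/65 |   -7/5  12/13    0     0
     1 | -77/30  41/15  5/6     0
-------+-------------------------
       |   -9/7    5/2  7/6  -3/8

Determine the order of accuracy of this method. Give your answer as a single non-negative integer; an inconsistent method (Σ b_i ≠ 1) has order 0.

0

b = (-9/7, 5/2, 7/6, -3/8)
c = (0, 3, -31/65, 1)
Ac = (0, 0, 36/13, 3043/390)
Σ b_i: (-9/7)·1 + 5/2·1 + 7/6·1 + (-3/8)·1 = 337/168 ≠ 1 ⇒ order 0.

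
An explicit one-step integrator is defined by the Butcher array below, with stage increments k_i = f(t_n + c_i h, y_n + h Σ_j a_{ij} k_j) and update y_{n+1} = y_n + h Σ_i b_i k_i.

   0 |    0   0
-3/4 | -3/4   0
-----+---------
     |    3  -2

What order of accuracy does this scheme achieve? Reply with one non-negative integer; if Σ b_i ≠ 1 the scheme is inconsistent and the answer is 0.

1

b = (3, -2)
c = (0, -3/4)
Σ b_i: 3·1 + (-2)·1 = 1 ✓
b·c: (-2)·(-3/4) = 3/2 ≠ 1/2 ⇒ order 1.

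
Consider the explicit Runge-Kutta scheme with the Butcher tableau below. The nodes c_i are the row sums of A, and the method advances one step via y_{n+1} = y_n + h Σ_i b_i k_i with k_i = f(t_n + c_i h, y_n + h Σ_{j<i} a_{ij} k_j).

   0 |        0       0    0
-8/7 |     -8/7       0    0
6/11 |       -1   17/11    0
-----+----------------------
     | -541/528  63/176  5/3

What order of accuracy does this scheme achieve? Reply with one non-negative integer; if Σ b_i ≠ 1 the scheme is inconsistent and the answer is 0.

b = (-541/528, 63/176, 5/3)
c = (0, -8/7, 6/11)
Ac = (0, 0, -136/77)
Σ b_i: (-541/528)·1 + 63/176·1 + 5/3·1 = 1 ✓
b·c: 63/176·(-8/7) + 5/3·6/11 = 1/2 ✓
b·c²: 63/176·64/49 + 5/3·36/121 = 816/847 ≠ 1/3 ⇒ order 2.
b·Ac: 5/3·(-136/77) = -680/231 ≠ 1/6

2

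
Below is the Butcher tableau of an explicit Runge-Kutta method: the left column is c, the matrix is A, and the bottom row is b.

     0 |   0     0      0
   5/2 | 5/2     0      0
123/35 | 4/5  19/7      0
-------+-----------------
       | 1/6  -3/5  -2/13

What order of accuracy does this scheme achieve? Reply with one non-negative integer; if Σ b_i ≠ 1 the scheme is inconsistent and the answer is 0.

b = (1/6, -3/5, -2/13)
c = (0, 5/2, 123/35)
Ac = (0, 0, 95/14)
Σ b_i: 1/6·1 + (-3/5)·1 + (-2/13)·1 = -229/390 ≠ 1 ⇒ order 0.

0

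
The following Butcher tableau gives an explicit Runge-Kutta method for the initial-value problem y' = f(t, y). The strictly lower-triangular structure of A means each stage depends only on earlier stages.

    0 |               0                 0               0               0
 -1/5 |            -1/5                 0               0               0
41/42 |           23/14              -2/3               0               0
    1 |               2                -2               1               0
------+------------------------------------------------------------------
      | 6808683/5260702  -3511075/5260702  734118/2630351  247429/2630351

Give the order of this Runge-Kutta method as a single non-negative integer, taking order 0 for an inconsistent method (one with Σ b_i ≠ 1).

b = (6808683/5260702, -3511075/5260702, 734118/2630351, 247429/2630351)
c = (0, -1/5, 41/42, 1)
Ac = (0, 0, 2/15, 289/210)
Σ b_i: 6808683/5260702·1 + (-3511075/5260702)·1 + 734118/2630351·1 + 247429/2630351·1 = 1 ✓
b·c: (-3511075/5260702)·(-1/5) + 734118/2630351·41/42 + 247429/2630351·1 = 1/2 ✓
b·c²: (-3511075/5260702)·1/25 + 734118/2630351·1681/1764 + 247429/2630351·1 = 1/3 ✓
b·Ac: 734118/2630351·2/15 + 247429/2630351·289/210 = 1/6 ✓
b·c³: (-3511075/5260702)·(-1/125) + 734118/2630351·68921/74088 + 247429/2630351·1 = 1189935043/3314242260 ≠ 1/4 ⇒ order 3.
b·(c∘Ac): 734118/2630351·41/315 + 247429/2630351·289/210 = 4360613/26303510 ≠ 1/8
b·Ac²: 734118/2630351·(-2/75) + 247429/2630351·38497/44100 = 247484327/3314242260 ≠ 1/12
b·A²c: 247429/2630351·2/15 = 494858/39455265 ≠ 1/24

3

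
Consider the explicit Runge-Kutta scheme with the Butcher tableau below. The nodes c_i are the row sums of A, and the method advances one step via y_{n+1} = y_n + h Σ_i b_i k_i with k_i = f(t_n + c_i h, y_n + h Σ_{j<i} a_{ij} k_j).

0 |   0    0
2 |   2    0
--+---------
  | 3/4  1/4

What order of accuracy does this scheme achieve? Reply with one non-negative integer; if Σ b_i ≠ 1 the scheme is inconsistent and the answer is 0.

b = (3/4, 1/4)
c = (0, 2)
Σ b_i: 3/4·1 + 1/4·1 = 1 ✓
b·c: 1/4·2 = 1/2 ✓; 2 stages ⇒ order 2.

2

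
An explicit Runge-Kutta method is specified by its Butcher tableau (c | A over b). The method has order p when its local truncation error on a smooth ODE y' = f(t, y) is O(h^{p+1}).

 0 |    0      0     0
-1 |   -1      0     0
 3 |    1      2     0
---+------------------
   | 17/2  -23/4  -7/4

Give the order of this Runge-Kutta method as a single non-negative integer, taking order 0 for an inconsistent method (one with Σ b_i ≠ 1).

2

b = (17/2, -23/4, -7/4)
c = (0, -1, 3)
Ac = (0, 0, -2)
Σ b_i: 17/2·1 + (-23/4)·1 + (-7/4)·1 = 1 ✓
b·c: (-23/4)·(-1) + (-7/4)·3 = 1/2 ✓
b·c²: (-23/4)·1 + (-7/4)·9 = -43/2 ≠ 1/3 ⇒ order 2.
b·Ac: (-7/4)·(-2) = 7/2 ≠ 1/6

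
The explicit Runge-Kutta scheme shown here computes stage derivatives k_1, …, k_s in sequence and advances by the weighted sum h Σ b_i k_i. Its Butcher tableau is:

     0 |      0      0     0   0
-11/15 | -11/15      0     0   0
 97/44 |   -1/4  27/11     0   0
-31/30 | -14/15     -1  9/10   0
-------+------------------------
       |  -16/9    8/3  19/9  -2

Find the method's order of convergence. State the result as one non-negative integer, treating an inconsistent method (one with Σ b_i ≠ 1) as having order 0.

b = (-16/9, 8/3, 19/9, -2)
c = (0, -11/15, 97/44, -31/30)
Ac = (0, 0, -9/5, 3587/1320)
Σ b_i: (-16/9)·1 + 8/3·1 + 19/9·1 + (-2)·1 = 1 ✓
b·c: 8/3·(-11/15) + 19/9·97/44 + (-2)·(-31/30) = 629/132 ≠ 1/2 ⇒ order 1.

1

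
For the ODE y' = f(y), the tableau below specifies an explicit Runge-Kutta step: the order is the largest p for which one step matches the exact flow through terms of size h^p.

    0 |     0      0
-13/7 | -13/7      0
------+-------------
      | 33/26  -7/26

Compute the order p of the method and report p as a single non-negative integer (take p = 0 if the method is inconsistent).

2

b = (33/26, -7/26)
c = (0, -13/7)
Σ b_i: 33/26·1 + (-7/26)·1 = 1 ✓
b·c: (-7/26)·(-13/7) = 1/2 ✓; 2 stages ⇒ order 2.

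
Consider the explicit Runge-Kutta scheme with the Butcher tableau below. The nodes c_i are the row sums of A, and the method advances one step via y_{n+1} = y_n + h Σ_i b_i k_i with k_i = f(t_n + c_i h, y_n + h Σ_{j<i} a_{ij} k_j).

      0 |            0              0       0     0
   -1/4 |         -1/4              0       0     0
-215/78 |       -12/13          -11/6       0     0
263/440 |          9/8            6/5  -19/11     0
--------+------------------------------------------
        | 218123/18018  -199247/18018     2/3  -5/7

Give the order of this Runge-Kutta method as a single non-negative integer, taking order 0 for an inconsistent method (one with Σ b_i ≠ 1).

b = (218123/18018, -199247/18018, 2/3, -5/7)
c = (0, -1/4, -215/78, 263/440)
Ac = (0, 0, 11/24, 9569/2145)
Σ b_i: 218123/18018·1 + (-199247/18018)·1 + 2/3·1 + (-5/7)·1 = 1 ✓
b·c: (-199247/18018)·(-1/4) + 2/3·(-215/78) + (-5/7)·263/440 = 1/2 ✓
b·c²: (-199247/18018)·1/16 + 2/3·46225/6084 + (-5/7)·69169/193600 = 5094024223/1236755520 ≠ 1/3 ⇒ order 2.
b·Ac: 2/3·11/24 + (-5/7)·9569/2145 = -14831/5148 ≠ 1/6

2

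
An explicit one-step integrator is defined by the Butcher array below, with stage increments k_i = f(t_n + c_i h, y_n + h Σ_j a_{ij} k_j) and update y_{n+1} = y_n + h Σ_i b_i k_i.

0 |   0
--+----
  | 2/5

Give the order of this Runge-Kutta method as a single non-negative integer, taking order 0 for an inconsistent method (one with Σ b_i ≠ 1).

0

b = (2/5)
c = (0)
Σ b_i: 2/5·1 = 2/5 ≠ 1 ⇒ order 0.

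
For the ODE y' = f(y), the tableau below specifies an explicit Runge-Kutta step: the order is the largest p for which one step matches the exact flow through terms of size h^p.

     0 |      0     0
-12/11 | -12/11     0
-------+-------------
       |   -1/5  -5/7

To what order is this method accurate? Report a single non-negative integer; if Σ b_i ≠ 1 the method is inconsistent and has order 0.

b = (-1/5, -5/7)
c = (0, -12/11)
Σ b_i: (-1/5)·1 + (-5/7)·1 = -32/35 ≠ 1 ⇒ order 0.

0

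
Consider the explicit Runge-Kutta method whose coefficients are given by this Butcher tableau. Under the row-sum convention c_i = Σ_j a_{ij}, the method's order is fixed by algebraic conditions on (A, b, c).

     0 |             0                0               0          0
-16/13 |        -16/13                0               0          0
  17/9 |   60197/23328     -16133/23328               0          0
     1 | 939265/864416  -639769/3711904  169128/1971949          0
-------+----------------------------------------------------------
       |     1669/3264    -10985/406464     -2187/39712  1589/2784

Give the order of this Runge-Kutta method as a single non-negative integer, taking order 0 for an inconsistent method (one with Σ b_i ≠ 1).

4

b = (1669/3264, -10985/406464, -2187/39712, 1589/2784)
c = (0, -16/13, 17/9, 1)
Ac = (0, 0, 1241/1458, 1189/3178)
Σ b_i: 1669/3264·1 + (-10985/406464)·1 + (-2187/39712)·1 + 1589/2784·1 = 1 ✓
b·c: (-10985/406464)·(-16/13) + (-2187/39712)·17/9 + 1589/2784·1 = 1/2 ✓
b·c²: (-10985/406464)·256/169 + (-2187/39712)·289/81 + 1589/2784·1 = 1/3 ✓
b·Ac: (-2187/39712)·1241/1458 + 1589/2784·1189/3178 = 1/6 ✓
b·c³: (-10985/406464)·(-4096/2197) + (-2187/39712)·4913/729 + 1589/2784·1 = 1/4 ✓
b·(c∘Ac): (-2187/39712)·21097/13122 + 1589/2784·1189/3178 = 1/8 ✓
b·Ac²: (-2187/39712)·(-9928/9477) + 1589/2784·928/20657 = 1/12 ✓
b·A²c: 1589/2784·116/1589 = 1/24 ✓; 4 stages ⇒ order 4.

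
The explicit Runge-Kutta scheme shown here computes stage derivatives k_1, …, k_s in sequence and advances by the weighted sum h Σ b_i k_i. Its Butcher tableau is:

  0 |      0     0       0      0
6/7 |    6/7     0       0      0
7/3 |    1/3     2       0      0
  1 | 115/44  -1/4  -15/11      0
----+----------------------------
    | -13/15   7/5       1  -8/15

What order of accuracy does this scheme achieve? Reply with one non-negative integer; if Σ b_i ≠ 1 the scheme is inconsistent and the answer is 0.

1

b = (-13/15, 7/5, 1, -8/15)
c = (0, 6/7, 7/3, 1)
Ac = (0, 0, 12/7, -523/154)
Σ b_i: (-13/15)·1 + 7/5·1 + 1·1 + (-8/15)·1 = 1 ✓
b·c: 7/5·6/7 + 1·7/3 + (-8/15)·1 = 3 ≠ 1/2 ⇒ order 1.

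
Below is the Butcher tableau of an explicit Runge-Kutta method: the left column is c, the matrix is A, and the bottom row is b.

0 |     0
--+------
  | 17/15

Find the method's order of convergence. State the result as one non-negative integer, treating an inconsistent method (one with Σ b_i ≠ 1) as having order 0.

0

b = (17/15)
c = (0)
Σ b_i: 17/15·1 = 17/15 ≠ 1 ⇒ order 0.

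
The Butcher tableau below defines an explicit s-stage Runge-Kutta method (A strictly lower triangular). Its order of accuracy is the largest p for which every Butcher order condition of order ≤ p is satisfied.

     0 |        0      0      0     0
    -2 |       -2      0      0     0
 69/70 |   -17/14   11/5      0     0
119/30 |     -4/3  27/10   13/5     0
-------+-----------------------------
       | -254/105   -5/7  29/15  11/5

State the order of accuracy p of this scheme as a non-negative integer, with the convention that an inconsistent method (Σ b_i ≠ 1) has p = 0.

b = (-254/105, -5/7, 29/15, 11/5)
c = (0, -2, 69/70, 119/30)
Ac = (0, 0, -22/5, -993/350)
Σ b_i: (-254/105)·1 + (-5/7)·1 + 29/15·1 + 11/5·1 = 1 ✓
b·c: (-5/7)·(-2) + 29/15·69/70 + 11/5·119/30 = 6332/525 ≠ 1/2 ⇒ order 1.

1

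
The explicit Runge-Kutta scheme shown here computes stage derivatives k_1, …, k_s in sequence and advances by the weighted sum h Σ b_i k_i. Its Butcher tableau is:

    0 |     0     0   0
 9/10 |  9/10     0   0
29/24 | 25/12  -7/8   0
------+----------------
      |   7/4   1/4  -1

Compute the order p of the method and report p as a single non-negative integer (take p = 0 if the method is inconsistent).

1

b = (7/4, 1/4, -1)
c = (0, 9/10, 29/24)
Ac = (0, 0, -63/80)
Σ b_i: 7/4·1 + 1/4·1 + (-1)·1 = 1 ✓
b·c: 1/4·9/10 + (-1)·29/24 = -59/60 ≠ 1/2 ⇒ order 1.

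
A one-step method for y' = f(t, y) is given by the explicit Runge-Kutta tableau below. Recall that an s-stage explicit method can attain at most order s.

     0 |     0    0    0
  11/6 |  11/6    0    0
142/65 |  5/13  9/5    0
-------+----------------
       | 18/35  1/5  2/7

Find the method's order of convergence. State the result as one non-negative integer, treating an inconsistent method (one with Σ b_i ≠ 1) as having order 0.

b = (18/35, 1/5, 2/7)
c = (0, 11/6, 142/65)
Ac = (0, 0, 33/10)
Σ b_i: 18/35·1 + 1/5·1 + 2/7·1 = 1 ✓
b·c: 1/5·11/6 + 2/7·142/65 = 541/546 ≠ 1/2 ⇒ order 1.

1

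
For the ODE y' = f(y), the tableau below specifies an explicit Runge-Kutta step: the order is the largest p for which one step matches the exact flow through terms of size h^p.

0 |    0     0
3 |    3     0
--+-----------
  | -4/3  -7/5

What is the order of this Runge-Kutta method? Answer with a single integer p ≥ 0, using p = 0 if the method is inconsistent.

b = (-4/3, -7/5)
c = (0, 3)
Σ b_i: (-4/3)·1 + (-7/5)·1 = -41/15 ≠ 1 ⇒ order 0.

0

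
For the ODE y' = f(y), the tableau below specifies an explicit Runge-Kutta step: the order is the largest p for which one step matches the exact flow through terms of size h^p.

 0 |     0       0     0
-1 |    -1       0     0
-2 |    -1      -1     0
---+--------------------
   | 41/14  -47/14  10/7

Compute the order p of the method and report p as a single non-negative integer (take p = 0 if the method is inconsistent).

2

b = (41/14, -47/14, 10/7)
c = (0, -1, -2)
Ac = (0, 0, 1)
Σ b_i: 41/14·1 + (-47/14)·1 + 10/7·1 = 1 ✓
b·c: (-47/14)·(-1) + 10/7·(-2) = 1/2 ✓
b·c²: (-47/14)·1 + 10/7·4 = 33/14 ≠ 1/3 ⇒ order 2.
b·Ac: 10/7·1 = 10/7 ≠ 1/6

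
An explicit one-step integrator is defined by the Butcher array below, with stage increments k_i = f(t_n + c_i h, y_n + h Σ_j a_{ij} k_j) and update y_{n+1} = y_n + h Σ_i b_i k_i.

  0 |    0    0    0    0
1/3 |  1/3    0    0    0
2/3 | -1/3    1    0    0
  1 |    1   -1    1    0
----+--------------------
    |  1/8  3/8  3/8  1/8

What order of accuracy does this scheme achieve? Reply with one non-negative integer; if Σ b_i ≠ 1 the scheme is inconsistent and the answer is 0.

b = (1/8, 3/8, 3/8, 1/8)
c = (0, 1/3, 2/3, 1)
Ac = (0, 0, 1/3, 1/3)
Σ b_i: 1/8·1 + 3/8·1 + 3/8·1 + 1/8·1 = 1 ✓
b·c: 3/8·1/3 + 3/8·2/3 + 1/8·1 = 1/2 ✓
b·c²: 3/8·1/9 + 3/8·4/9 + 1/8·1 = 1/3 ✓
b·Ac: 3/8·1/3 + 1/8·1/3 = 1/6 ✓
b·c³: 3/8·1/27 + 3/8·8/27 + 1/8·1 = 1/4 ✓
b·(c∘Ac): 3/8·2/9 + 1/8·1/3 = 1/8 ✓
b·Ac²: 3/8·1/9 + 1/8·1/3 = 1/12 ✓
b·A²c: 1/8·1/3 = 1/24 ✓; 4 stages ⇒ order 4.

4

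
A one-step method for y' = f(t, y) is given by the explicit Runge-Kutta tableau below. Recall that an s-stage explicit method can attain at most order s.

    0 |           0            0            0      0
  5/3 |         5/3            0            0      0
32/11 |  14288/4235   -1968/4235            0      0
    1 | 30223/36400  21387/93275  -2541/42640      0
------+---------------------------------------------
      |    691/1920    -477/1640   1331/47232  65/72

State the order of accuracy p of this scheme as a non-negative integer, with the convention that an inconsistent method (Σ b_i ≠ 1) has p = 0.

4

b = (691/1920, -477/1640, 1331/47232, 65/72)
c = (0, 5/3, 32/11, 1)
Ac = (0, 0, -656/847, 19/91)
Σ b_i: 691/1920·1 + (-477/1640)·1 + 1331/47232·1 + 65/72·1 = 1 ✓
b·c: (-477/1640)·5/3 + 1331/47232·32/11 + 65/72·1 = 1/2 ✓
b·c²: (-477/1640)·25/9 + 1331/47232·1024/121 + 65/72·1 = 1/3 ✓
b·Ac: 1331/47232·(-656/847) + 65/72·19/91 = 1/6 ✓
b·c³: (-477/1640)·125/27 + 1331/47232·32768/1331 + 65/72·1 = 1/4 ✓
b·(c∘Ac): 1331/47232·(-20992/9317) + 65/72·19/91 = 1/8 ✓
b·Ac²: 1331/47232·(-3280/2541) + 65/72·181/1365 = 1/12 ✓
b·A²c: 65/72·3/65 = 1/24 ✓; 4 stages ⇒ order 4.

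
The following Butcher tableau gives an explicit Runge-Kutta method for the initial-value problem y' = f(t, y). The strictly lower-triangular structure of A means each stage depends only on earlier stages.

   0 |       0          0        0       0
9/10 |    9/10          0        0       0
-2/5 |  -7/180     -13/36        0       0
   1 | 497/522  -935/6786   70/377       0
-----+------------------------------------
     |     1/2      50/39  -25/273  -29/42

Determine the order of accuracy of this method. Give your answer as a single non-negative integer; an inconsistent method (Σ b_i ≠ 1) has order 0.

b = (1/2, 50/39, -25/273, -29/42)
c = (0, 9/10, -2/5, 1)
Ac = (0, 0, -13/40, -23/116)
Σ b_i: 1/2·1 + 50/39·1 + (-25/273)·1 + (-29/42)·1 = 1 ✓
b·c: 50/39·9/10 + (-25/273)·(-2/5) + (-29/42)·1 = 1/2 ✓
b·c²: 50/39·81/100 + (-25/273)·4/25 + (-29/42)·1 = 1/3 ✓
b·Ac: (-25/273)·(-13/40) + (-29/42)·(-23/116) = 1/6 ✓
b·c³: 50/39·729/1000 + (-25/273)·(-8/125) + (-29/42)·1 = 1/4 ✓
b·(c∘Ac): (-25/273)·13/100 + (-29/42)·(-23/116) = 1/8 ✓
b·Ac²: (-25/273)·(-117/400) + (-29/42)·(-19/232) = 1/12 ✓
b·A²c: (-29/42)·(-7/116) = 1/24 ✓; 4 stages ⇒ order 4.

4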